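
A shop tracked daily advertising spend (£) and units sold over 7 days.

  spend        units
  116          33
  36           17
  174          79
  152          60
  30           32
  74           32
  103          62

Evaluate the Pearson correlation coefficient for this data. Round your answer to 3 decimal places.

0.850

n = 7, Σx = 685, Σy = 315, Σx² = 85117, Σy² = 17111, Σxy = 37020
nΣxy − ΣxΣy = 259140 − 215775 = 43365
nΣx² − (Σx)² = 595819 − 469225 = 126594; nΣy² − (Σy)² = 119777 − 99225 = 20552
r = 43365 / √(126594 × 20552) = 43365 / 51007.4493 ≈ 0.850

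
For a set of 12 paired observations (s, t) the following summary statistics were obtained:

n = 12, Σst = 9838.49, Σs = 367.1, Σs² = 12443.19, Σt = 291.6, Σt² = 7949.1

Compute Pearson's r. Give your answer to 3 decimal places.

r = (nΣst − ΣsΣt) / √[(nΣs² − (Σs)²)(nΣt² − (Σt)²)]
Numerator: 12×9838.49 − 367.1×291.6 = 11015.52
Denominator: √[(149318.28 − 134762.41)(95389.2 − 85030.56)] = √[14555.87 × 10358.64] = 12279.2108
r = 11015.52 / 12279.2108 ≈ 0.897

0.897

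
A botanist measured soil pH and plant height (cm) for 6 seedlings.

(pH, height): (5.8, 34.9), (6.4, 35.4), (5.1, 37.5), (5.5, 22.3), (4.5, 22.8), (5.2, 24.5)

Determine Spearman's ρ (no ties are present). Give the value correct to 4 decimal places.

Rank pH: 5, 6, 2, 4, 1, 3
Rank height: 4, 5, 6, 1, 2, 3
d = rank(pH) − rank(height): 1, 1, -4, 3, -1, 0; Σd² = 28
ρ = 1 − 6Σd² / [n(n²−1)] = 1 − 6×28 / (6×35) = 1 − 168/210 ≈ 0.2000

0.2000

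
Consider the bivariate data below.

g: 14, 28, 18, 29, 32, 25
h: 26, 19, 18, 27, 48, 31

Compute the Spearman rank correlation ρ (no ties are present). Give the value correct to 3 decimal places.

Rank g: 1, 4, 2, 5, 6, 3
Rank h: 3, 2, 1, 4, 6, 5
d = rank(g) − rank(h): -2, 2, 1, 1, 0, -2; Σd² = 14
ρ = 1 − 6Σd² / [n(n²−1)] = 1 − 6×14 / (6×35) = 1 − 84/210 ≈ 0.600

0.600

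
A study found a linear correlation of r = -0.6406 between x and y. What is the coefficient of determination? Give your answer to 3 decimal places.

0.410

r² = (-0.6406)² = 0.410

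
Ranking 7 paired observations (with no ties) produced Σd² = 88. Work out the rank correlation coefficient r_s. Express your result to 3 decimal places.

-0.571

ρ = 1 − 6Σd² / [n(n²−1)] = 1 − 6×88 / (7×48)
  = 1 − 528/336 = 1 − 1.5714 ≈ -0.571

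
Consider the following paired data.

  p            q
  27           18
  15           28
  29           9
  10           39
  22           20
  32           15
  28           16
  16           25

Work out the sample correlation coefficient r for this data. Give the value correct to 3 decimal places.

n = 8, Σp = 179, Σq = 170, Σp² = 4443, Σq² = 4216, Σpq = 3325
nΣpq − ΣpΣq = 26600 − 30430 = -3830
nΣp² − (Σp)² = 35544 − 32041 = 3503; nΣq² − (Σq)² = 33728 − 28900 = 4828
r = -3830 / √(3503 × 4828) = -3830 / 4112.4791 ≈ -0.931

-0.931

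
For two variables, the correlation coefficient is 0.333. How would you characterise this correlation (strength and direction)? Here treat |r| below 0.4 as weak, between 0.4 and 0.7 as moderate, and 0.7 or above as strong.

weak positive

r = 0.333 > 0 so the relationship is positive.
|r| = 0.333, which falls in the weak range.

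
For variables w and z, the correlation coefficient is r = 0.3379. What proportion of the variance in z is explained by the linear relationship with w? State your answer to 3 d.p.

r² = (0.3379)² = 0.114

0.114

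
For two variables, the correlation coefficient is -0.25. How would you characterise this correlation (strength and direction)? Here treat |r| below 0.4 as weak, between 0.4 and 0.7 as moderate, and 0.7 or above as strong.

r = -0.25 < 0 so the relationship is negative.
|r| = 0.25, which falls in the weak range.

weak negative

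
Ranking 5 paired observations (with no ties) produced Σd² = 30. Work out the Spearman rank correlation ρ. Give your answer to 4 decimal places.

ρ = 1 − 6Σd² / [n(n²−1)] = 1 − 6×30 / (5×24)
  = 1 − 180/120 = 1 − 1.50000 ≈ -0.5000

-0.5000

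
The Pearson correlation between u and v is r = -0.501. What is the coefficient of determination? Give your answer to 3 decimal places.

r² = (-0.501)² = 0.251

0.251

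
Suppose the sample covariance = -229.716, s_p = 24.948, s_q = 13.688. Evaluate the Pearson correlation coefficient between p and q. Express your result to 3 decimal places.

-0.673

r = Cov(p,q) / (s_p · s_q) = -229.716 / (24.948 × 13.688)
  = -229.716 / 341.4882 ≈ -0.673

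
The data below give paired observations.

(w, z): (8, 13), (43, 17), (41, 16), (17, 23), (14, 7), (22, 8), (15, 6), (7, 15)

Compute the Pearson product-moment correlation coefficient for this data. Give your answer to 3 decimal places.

0.280

n = 8, Σw = 167, Σz = 105, Σw² = 4837, Σz² = 1617, Σwz = 2351
nΣwz − ΣwΣz = 18808 − 17535 = 1273
nΣw² − (Σw)² = 38696 − 27889 = 10807; nΣz² − (Σz)² = 12936 − 11025 = 1911
r = 1273 / √(10807 × 1911) = 1273 / 4544.4666 ≈ 0.280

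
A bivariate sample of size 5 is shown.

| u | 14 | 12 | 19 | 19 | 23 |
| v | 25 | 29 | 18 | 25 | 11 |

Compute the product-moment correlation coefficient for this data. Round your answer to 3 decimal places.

-0.888

n = 5, Σu = 87, Σv = 108, Σu² = 1591, Σv² = 2536, Σuv = 1768
nΣuv − ΣuΣv = 8840 − 9396 = -556
nΣu² − (Σu)² = 7955 − 7569 = 386; nΣv² − (Σv)² = 12680 − 11664 = 1016
r = -556 / √(386 × 1016) = -556 / 626.2396 ≈ -0.888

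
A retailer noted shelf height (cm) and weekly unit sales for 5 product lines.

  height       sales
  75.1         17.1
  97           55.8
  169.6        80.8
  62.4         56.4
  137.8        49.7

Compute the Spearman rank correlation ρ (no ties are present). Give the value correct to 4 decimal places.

0.3000

Rank height: 2, 3, 5, 1, 4
Rank sales: 1, 3, 5, 4, 2
d = rank(height) − rank(sales): 1, 0, 0, -3, 2; Σd² = 14
ρ = 1 − 6Σd² / [n(n²−1)] = 1 − 6×14 / (5×24) = 1 − 84/120 ≈ 0.3000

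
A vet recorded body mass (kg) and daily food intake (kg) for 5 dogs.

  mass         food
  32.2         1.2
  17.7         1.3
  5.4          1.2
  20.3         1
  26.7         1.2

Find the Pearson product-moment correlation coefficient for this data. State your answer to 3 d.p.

-0.055

n = 5, Σx = 102.3, Σy = 5.9, Σx² = 2504.27, Σy² = 7.01, Σxy = 120.47
nΣxy − ΣxΣy = 602.35 − 603.57 = -1.22
nΣx² − (Σx)² = 12521.35 − 10465.29 = 2056.06; nΣy² − (Σy)² = 35.05 − 34.81 = 0.24
r = -1.22 / √(2056.06 × 0.24) = -1.22 / 22.2138 ≈ -0.055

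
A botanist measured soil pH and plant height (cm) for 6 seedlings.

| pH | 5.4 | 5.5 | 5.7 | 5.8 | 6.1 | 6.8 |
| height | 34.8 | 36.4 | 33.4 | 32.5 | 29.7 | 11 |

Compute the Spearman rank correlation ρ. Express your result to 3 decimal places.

Rank pH: 1, 2, 3, 4, 5, 6
Rank height: 5, 6, 4, 3, 2, 1
d = rank(pH) − rank(height): -4, -4, -1, 1, 3, 5; Σd² = 68
ρ = 1 − 6Σd² / [n(n²−1)] = 1 − 6×68 / (6×35) = 1 − 408/210 ≈ -0.943

-0.943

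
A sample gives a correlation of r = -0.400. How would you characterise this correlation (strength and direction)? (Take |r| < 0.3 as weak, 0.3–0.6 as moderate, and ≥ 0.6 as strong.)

moderate negative

r = -0.400 < 0 so the relationship is negative.
|r| = 0.400, which falls in the moderate range.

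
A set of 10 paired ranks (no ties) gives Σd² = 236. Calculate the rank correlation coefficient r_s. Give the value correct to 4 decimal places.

ρ = 1 − 6Σd² / [n(n²−1)] = 1 − 6×236 / (10×99)
  = 1 − 1416/990 = 1 − 1.43030 ≈ -0.4303

-0.4303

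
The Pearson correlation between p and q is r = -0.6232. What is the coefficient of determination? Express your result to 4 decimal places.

0.3884

r² = (-0.6232)² = 0.3884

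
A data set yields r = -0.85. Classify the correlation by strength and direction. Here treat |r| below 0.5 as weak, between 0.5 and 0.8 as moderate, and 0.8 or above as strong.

r = -0.85 < 0 so the relationship is negative.
|r| = 0.85, which falls in the strong range.

strong negative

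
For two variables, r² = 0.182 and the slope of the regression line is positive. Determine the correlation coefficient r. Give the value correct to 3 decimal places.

|r| = √0.182 = 0.427
The association is positive, so r = 0.427.

0.427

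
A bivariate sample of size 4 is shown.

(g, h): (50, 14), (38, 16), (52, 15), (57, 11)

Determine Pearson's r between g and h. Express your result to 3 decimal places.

-0.824

n = 4, Σg = 197, Σh = 56, Σg² = 9897, Σh² = 798, Σgh = 2715
nΣgh − ΣgΣh = 10860 − 11032 = -172
nΣg² − (Σg)² = 39588 − 38809 = 779; nΣh² − (Σh)² = 3192 − 3136 = 56
r = -172 / √(779 × 56) = -172 / 208.8636 ≈ -0.824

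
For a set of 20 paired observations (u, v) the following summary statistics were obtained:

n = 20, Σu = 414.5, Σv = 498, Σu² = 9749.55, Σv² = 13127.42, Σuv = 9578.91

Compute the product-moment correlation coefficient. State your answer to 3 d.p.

-0.808

r = (nΣuv − ΣuΣv) / √[(nΣu² − (Σu)²)(nΣv² − (Σv)²)]
Numerator: 20×9578.91 − 414.5×498 = -14842.8
Denominator: √[(194991 − 171810.25)(262548.4 − 248004)] = √[23180.75 × 14544.4] = 18361.6475
r = -14842.8 / 18361.6475 ≈ -0.808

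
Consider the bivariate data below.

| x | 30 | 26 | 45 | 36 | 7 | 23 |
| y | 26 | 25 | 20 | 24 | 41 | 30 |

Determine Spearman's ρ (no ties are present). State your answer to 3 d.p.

Rank x: 4, 3, 6, 5, 1, 2
Rank y: 4, 3, 1, 2, 6, 5
d = rank(x) − rank(y): 0, 0, 5, 3, -5, -3; Σd² = 68
ρ = 1 − 6Σd² / [n(n²−1)] = 1 − 6×68 / (6×35) = 1 − 408/210 ≈ -0.943

-0.943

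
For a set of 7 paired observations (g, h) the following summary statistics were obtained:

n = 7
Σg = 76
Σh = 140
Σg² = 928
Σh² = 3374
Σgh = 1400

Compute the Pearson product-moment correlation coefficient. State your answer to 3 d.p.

r = (nΣgh − ΣgΣh) / √[(nΣg² − (Σg)²)(nΣh² − (Σh)²)]
Numerator: 7×1400 − 76×140 = -840
Denominator: √[(6496 − 5776)(23618 − 19600)] = √[720 × 4018] = 1700.8704
r = -840 / 1700.8704 ≈ -0.494

-0.494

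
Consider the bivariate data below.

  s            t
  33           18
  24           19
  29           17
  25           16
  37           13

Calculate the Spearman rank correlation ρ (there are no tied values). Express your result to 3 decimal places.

-0.600

Rank s: 4, 1, 3, 2, 5
Rank t: 4, 5, 3, 2, 1
d = rank(s) − rank(t): 0, -4, 0, 0, 4; Σd² = 32
ρ = 1 − 6Σd² / [n(n²−1)] = 1 − 6×32 / (5×24) = 1 − 192/120 ≈ -0.600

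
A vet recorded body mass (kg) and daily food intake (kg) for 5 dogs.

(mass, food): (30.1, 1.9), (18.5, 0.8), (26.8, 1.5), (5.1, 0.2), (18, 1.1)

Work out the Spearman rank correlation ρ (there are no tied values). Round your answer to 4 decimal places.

Rank mass: 5, 3, 4, 1, 2
Rank food: 5, 2, 4, 1, 3
d = rank(mass) − rank(food): 0, 1, 0, 0, -1; Σd² = 2
ρ = 1 − 6Σd² / [n(n²−1)] = 1 − 6×2 / (5×24) = 1 − 12/120 ≈ 0.9000

0.9000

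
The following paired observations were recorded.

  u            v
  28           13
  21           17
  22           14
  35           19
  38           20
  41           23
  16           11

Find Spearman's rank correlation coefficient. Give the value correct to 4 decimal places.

0.8571

Rank u: 4, 2, 3, 5, 6, 7, 1
Rank v: 2, 4, 3, 5, 6, 7, 1
d = rank(u) − rank(v): 2, -2, 0, 0, 0, 0, 0; Σd² = 8
ρ = 1 − 6Σd² / [n(n²−1)] = 1 − 6×8 / (7×48) = 1 − 48/336 ≈ 0.8571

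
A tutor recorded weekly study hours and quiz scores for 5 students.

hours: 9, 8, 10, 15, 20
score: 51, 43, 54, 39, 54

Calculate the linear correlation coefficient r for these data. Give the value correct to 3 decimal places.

n = 5, Σx = 62, Σy = 241, Σx² = 870, Σy² = 11803, Σxy = 3008
nΣxy − ΣxΣy = 15040 − 14942 = 98
nΣx² − (Σx)² = 4350 − 3844 = 506; nΣy² − (Σy)² = 59015 − 58081 = 934
r = 98 / √(506 × 934) = 98 / 687.4620 ≈ 0.143

0.143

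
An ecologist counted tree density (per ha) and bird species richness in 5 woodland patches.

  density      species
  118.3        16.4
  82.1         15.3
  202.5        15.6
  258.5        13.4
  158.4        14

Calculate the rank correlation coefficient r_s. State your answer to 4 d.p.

-0.5000

Rank density: 2, 1, 4, 5, 3
Rank species: 5, 3, 4, 1, 2
d = rank(density) − rank(species): -3, -2, 0, 4, 1; Σd² = 30
ρ = 1 − 6Σd² / [n(n²−1)] = 1 − 6×30 / (5×24) = 1 − 180/120 ≈ -0.5000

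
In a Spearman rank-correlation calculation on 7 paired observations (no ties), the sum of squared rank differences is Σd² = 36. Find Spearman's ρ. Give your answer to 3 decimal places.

ρ = 1 − 6Σd² / [n(n²−1)] = 1 − 6×36 / (7×48)
  = 1 − 216/336 = 1 − 0.6429 ≈ 0.357

0.357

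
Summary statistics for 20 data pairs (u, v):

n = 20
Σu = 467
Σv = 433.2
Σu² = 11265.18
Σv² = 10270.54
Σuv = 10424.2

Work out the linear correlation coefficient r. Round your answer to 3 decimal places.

r = (nΣuv − ΣuΣv) / √[(nΣu² − (Σu)²)(nΣv² − (Σv)²)]
Numerator: 20×10424.2 − 467×433.2 = 6179.6
Denominator: √[(225303.6 − 218089)(205410.8 − 187662.24)] = √[7214.6 × 17748.56] = 11315.8632
r = 6179.6 / 11315.8632 ≈ 0.546

0.546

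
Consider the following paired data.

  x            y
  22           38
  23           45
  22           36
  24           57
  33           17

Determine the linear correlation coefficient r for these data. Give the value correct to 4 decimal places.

n = 5, Σx = 124, Σy = 193, Σx² = 3162, Σy² = 8303, Σxy = 4592
nΣxy − ΣxΣy = 22960 − 23932 = -972
nΣx² − (Σx)² = 15810 − 15376 = 434; nΣy² − (Σy)² = 41515 − 37249 = 4266
r = -972 / √(434 × 4266) = -972 / 1360.6778 ≈ -0.7143

-0.7143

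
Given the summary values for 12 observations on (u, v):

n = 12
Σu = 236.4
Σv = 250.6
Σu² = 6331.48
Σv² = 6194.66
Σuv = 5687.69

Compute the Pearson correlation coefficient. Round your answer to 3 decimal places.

r = (nΣuv − ΣuΣv) / √[(nΣu² − (Σu)²)(nΣv² − (Σv)²)]
Numerator: 12×5687.69 − 236.4×250.6 = 9010.44
Denominator: √[(75977.76 − 55884.96)(74335.92 − 62800.36)] = √[20092.8 × 11535.56] = 15224.3785
r = 9010.44 / 15224.3785 ≈ 0.592

0.592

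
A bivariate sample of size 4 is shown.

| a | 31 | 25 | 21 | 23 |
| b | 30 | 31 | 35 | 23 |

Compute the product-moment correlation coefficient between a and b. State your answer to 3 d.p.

-0.093

n = 4, Σa = 100, Σb = 119, Σa² = 2556, Σb² = 3615, Σab = 2969
nΣab − ΣaΣb = 11876 − 11900 = -24
nΣa² − (Σa)² = 10224 − 10000 = 224; nΣb² − (Σb)² = 14460 − 14161 = 299
r = -24 / √(224 × 299) = -24 / 258.7972 ≈ -0.093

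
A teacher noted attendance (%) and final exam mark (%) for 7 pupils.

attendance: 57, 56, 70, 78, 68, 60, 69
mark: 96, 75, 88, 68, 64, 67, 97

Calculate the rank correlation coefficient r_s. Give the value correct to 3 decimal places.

Rank attendance: 2, 1, 6, 7, 4, 3, 5
Rank mark: 6, 4, 5, 3, 1, 2, 7
d = rank(attendance) − rank(mark): -4, -3, 1, 4, 3, 1, -2; Σd² = 56
ρ = 1 − 6Σd² / [n(n²−1)] = 1 − 6×56 / (7×48) = 1 − 336/336 ≈ 0.000

0.000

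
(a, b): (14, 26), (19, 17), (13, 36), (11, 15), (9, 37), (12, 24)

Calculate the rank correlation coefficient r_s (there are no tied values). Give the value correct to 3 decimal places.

Rank a: 5, 6, 4, 2, 1, 3
Rank b: 4, 2, 5, 1, 6, 3
d = rank(a) − rank(b): 1, 4, -1, 1, -5, 0; Σd² = 44
ρ = 1 − 6Σd² / [n(n²−1)] = 1 − 6×44 / (6×35) = 1 − 264/210 ≈ -0.257

-0.257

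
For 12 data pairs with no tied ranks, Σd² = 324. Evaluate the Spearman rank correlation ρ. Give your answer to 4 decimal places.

ρ = 1 − 6Σd² / [n(n²−1)] = 1 − 6×324 / (12×143)
  = 1 − 1944/1716 = 1 − 1.13287 ≈ -0.1329

-0.1329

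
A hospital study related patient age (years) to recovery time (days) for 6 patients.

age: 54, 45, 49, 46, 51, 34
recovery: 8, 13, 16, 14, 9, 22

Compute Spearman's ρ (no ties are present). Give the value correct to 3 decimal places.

-0.771

Rank age: 6, 2, 4, 3, 5, 1
Rank recovery: 1, 3, 5, 4, 2, 6
d = rank(age) − rank(recovery): 5, -1, -1, -1, 3, -5; Σd² = 62
ρ = 1 − 6Σd² / [n(n²−1)] = 1 − 6×62 / (6×35) = 1 − 372/210 ≈ -0.771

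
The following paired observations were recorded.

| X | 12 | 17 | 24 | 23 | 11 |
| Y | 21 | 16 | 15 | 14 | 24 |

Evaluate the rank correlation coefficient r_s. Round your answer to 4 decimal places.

Rank X: 2, 3, 5, 4, 1
Rank Y: 4, 3, 2, 1, 5
d = rank(X) − rank(Y): -2, 0, 3, 3, -4; Σd² = 38
ρ = 1 − 6Σd² / [n(n²−1)] = 1 − 6×38 / (5×24) = 1 − 228/120 ≈ -0.9000

-0.9000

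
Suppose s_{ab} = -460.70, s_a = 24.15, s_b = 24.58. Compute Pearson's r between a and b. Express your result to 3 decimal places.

r = Cov(a,b) / (s_a · s_b) = -460.70 / (24.15 × 24.58)
  = -460.70 / 593.6070 ≈ -0.776

-0.776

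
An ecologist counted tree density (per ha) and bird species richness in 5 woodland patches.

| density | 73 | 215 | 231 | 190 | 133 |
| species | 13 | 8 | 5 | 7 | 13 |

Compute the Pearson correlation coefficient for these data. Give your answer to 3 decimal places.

n = 5, Σx = 842, Σy = 46, Σx² = 158704, Σy² = 476, Σxy = 6883
nΣxy − ΣxΣy = 34415 − 38732 = -4317
nΣx² − (Σx)² = 793520 − 708964 = 84556; nΣy² − (Σy)² = 2380 − 2116 = 264
r = -4317 / √(84556 × 264) = -4317 / 4724.6994 ≈ -0.914

-0.914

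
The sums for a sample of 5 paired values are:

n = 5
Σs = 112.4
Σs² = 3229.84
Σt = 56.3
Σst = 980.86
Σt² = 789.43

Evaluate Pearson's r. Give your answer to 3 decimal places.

r = (nΣst − ΣsΣt) / √[(nΣs² − (Σs)²)(nΣt² − (Σt)²)]
Numerator: 5×980.86 − 112.4×56.3 = -1423.82
Denominator: √[(16149.2 − 12633.76)(3947.15 − 3169.69)] = √[3515.44 × 777.46] = 1653.2132
r = -1423.82 / 1653.2132 ≈ -0.861

-0.861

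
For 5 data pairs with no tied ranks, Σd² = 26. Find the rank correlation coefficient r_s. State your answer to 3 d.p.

ρ = 1 − 6Σd² / [n(n²−1)] = 1 − 6×26 / (5×24)
  = 1 − 156/120 = 1 − 1.3000 ≈ -0.300

-0.300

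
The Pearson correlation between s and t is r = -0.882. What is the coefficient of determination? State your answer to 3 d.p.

0.778

r² = (-0.882)² = 0.778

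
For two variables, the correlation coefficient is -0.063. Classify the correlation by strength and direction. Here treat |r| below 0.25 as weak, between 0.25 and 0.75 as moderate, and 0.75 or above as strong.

weak negative

r = -0.063 < 0 so the relationship is negative.
|r| = 0.063, which falls in the weak range.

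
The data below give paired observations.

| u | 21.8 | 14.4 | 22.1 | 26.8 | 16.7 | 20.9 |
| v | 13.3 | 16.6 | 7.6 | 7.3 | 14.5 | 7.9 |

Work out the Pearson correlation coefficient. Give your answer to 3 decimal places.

-0.832

n = 6, Σu = 122.7, Σv = 67.2, Σu² = 2604.95, Σv² = 836.16, Σuv = 1299.84
nΣuv − ΣuΣv = 7799.04 − 8245.44 = -446.4
nΣu² − (Σu)² = 15629.7 − 15055.29 = 574.41; nΣv² − (Σv)² = 5016.96 − 4515.84 = 501.12
r = -446.4 / √(574.41 × 501.12) = -446.4 / 536.5150 ≈ -0.832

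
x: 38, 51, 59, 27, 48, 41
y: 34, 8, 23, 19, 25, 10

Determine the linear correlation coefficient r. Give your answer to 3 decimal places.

n = 6, Σx = 264, Σy = 119, Σx² = 12240, Σy² = 2835, Σxy = 5180
nΣxy − ΣxΣy = 31080 − 31416 = -336
nΣx² − (Σx)² = 73440 − 69696 = 3744; nΣy² − (Σy)² = 17010 − 14161 = 2849
r = -336 / √(3744 × 2849) = -336 / 3265.9847 ≈ -0.103

-0.103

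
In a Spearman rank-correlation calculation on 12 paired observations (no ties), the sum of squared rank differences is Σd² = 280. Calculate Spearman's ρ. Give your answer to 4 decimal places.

ρ = 1 − 6Σd² / [n(n²−1)] = 1 − 6×280 / (12×143)
  = 1 − 1680/1716 = 1 − 0.97902 ≈ 0.0210

0.0210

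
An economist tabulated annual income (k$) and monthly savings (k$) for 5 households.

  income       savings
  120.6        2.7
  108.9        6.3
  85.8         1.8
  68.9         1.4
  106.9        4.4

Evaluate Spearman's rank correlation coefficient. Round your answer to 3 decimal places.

0.700

Rank income: 5, 4, 2, 1, 3
Rank savings: 3, 5, 2, 1, 4
d = rank(income) − rank(savings): 2, -1, 0, 0, -1; Σd² = 6
ρ = 1 − 6Σd² / [n(n²−1)] = 1 − 6×6 / (5×24) = 1 − 36/120 ≈ 0.700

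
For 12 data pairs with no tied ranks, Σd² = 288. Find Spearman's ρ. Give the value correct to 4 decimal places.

-0.0070

ρ = 1 − 6Σd² / [n(n²−1)] = 1 − 6×288 / (12×143)
  = 1 − 1728/1716 = 1 − 1.00699 ≈ -0.0070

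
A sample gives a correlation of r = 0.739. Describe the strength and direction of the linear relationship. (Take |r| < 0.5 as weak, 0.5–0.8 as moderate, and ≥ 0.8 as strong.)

moderate positive

r = 0.739 > 0 so the relationship is positive.
|r| = 0.739, which falls in the moderate range.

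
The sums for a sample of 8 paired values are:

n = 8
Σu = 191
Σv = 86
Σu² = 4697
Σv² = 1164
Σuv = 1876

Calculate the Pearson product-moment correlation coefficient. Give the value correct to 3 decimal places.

r = (nΣuv − ΣuΣv) / √[(nΣu² − (Σu)²)(nΣv² − (Σv)²)]
Numerator: 8×1876 − 191×86 = -1418
Denominator: √[(37576 − 36481)(9312 − 7396)] = √[1095 × 1916] = 1448.4543
r = -1418 / 1448.4543 ≈ -0.979

-0.979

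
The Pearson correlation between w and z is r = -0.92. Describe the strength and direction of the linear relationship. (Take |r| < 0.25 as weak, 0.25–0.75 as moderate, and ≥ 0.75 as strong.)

strong negative

r = -0.92 < 0 so the relationship is negative.
|r| = 0.92, which falls in the strong range.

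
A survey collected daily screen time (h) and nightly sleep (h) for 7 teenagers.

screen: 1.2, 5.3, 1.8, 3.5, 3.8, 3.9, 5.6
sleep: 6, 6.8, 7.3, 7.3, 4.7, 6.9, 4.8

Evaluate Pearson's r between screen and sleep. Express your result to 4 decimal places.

-0.3169

n = 7, Σx = 25.1, Σy = 43.8, Σx² = 106.03, Σy² = 281.56, Σxy = 153.58
nΣxy − ΣxΣy = 1075.06 − 1099.38 = -24.32
nΣx² − (Σx)² = 742.21 − 630.01 = 112.2; nΣy² − (Σy)² = 1970.92 − 1918.44 = 52.48
r = -24.32 / √(112.2 × 52.48) = -24.32 / 76.7350 ≈ -0.3169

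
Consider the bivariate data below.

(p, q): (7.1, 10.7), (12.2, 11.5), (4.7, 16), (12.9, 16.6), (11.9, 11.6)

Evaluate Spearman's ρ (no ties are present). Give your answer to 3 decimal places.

Rank p: 2, 4, 1, 5, 3
Rank q: 1, 2, 4, 5, 3
d = rank(p) − rank(q): 1, 2, -3, 0, 0; Σd² = 14
ρ = 1 − 6Σd² / [n(n²−1)] = 1 − 6×14 / (5×24) = 1 − 84/120 ≈ 0.300

0.300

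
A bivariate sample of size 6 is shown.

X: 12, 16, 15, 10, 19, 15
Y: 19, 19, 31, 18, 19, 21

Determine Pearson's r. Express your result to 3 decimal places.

0.149

n = 6, ΣX = 87, ΣY = 127, ΣX² = 1311, ΣY² = 2809, ΣXY = 1853
nΣXY − ΣXΣY = 11118 − 11049 = 69
nΣX² − (ΣX)² = 7866 − 7569 = 297; nΣY² − (ΣY)² = 16854 − 16129 = 725
r = 69 / √(297 × 725) = 69 / 464.0312 ≈ 0.149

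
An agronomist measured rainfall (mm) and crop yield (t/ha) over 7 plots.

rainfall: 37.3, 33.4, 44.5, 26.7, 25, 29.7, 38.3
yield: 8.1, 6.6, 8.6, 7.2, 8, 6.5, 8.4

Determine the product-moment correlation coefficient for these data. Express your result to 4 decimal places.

n = 7, Σx = 234.9, Σy = 53.4, Σx² = 8173.97, Σy² = 411.78, Σxy = 1812.28
nΣxy − ΣxΣy = 12685.96 − 12543.66 = 142.3
nΣx² − (Σx)² = 57217.79 − 55178.01 = 2039.78; nΣy² − (Σy)² = 2882.46 − 2851.56 = 30.9
r = 142.3 / √(2039.78 × 30.9) = 142.3 / 251.0562 ≈ 0.5668

0.5668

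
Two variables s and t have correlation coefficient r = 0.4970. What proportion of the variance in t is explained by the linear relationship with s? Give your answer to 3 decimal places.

0.247

r² = (0.4970)² = 0.247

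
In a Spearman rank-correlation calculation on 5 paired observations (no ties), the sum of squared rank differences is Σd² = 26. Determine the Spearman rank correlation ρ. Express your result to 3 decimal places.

-0.300

ρ = 1 − 6Σd² / [n(n²−1)] = 1 − 6×26 / (5×24)
  = 1 − 156/120 = 1 − 1.3000 ≈ -0.300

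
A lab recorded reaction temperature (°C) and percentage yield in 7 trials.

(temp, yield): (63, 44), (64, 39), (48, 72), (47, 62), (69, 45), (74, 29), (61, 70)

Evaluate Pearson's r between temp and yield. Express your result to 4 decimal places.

n = 7, Σx = 426, Σy = 361, Σx² = 26536, Σy² = 20251, Σxy = 21159
nΣxy − ΣxΣy = 148113 − 153786 = -5673
nΣx² − (Σx)² = 185752 − 181476 = 4276; nΣy² − (Σy)² = 141757 − 130321 = 11436
r = -5673 / √(4276 × 11436) = -5673 / 6992.8775 ≈ -0.8113

-0.8113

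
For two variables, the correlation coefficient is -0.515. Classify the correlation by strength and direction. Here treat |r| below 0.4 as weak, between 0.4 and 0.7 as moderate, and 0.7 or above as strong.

moderate negative

r = -0.515 < 0 so the relationship is negative.
|r| = 0.515, which falls in the moderate range.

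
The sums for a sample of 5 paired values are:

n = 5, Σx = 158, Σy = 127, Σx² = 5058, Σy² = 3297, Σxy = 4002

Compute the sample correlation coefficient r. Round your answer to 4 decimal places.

-0.1644

r = (nΣxy − ΣxΣy) / √[(nΣx² − (Σx)²)(nΣy² − (Σy)²)]
Numerator: 5×4002 − 158×127 = -56
Denominator: √[(25290 − 24964)(16485 − 16129)] = √[326 × 356] = 340.6699
r = -56 / 340.6699 ≈ -0.1644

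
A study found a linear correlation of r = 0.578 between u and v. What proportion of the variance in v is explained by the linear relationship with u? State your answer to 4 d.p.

0.3341

r² = (0.578)² = 0.3341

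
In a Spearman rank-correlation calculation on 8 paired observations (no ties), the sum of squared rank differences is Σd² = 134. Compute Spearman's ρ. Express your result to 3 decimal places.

-0.595

ρ = 1 − 6Σd² / [n(n²−1)] = 1 − 6×134 / (8×63)
  = 1 − 804/504 = 1 − 1.5952 ≈ -0.595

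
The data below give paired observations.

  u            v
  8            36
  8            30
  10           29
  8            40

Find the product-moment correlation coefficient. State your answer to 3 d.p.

n = 4, Σu = 34, Σv = 135, Σu² = 292, Σv² = 4637, Σuv = 1138
nΣuv − ΣuΣv = 4552 − 4590 = -38
nΣu² − (Σu)² = 1168 − 1156 = 12; nΣv² − (Σv)² = 18548 − 18225 = 323
r = -38 / √(12 × 323) = -38 / 62.2575 ≈ -0.610

-0.610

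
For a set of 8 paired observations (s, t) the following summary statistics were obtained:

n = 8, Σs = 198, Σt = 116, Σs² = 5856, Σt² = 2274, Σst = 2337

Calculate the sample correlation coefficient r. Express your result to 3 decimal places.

-0.710

r = (nΣst − ΣsΣt) / √[(nΣs² − (Σs)²)(nΣt² − (Σt)²)]
Numerator: 8×2337 − 198×116 = -4272
Denominator: √[(46848 − 39204)(18192 − 13456)] = √[7644 × 4736] = 6016.8085
r = -4272 / 6016.8085 ≈ -0.710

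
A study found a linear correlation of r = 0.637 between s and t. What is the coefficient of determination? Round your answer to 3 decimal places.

r² = (0.637)² = 0.406

0.406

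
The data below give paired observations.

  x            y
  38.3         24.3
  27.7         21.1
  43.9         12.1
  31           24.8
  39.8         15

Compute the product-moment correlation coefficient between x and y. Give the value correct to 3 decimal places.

n = 5, Σx = 180.7, Σy = 97.3, Σx² = 6706.43, Σy² = 2022.15, Σxy = 3412.15
nΣxy − ΣxΣy = 17060.75 − 17582.11 = -521.36
nΣx² − (Σx)² = 33532.15 − 32652.49 = 879.66; nΣy² − (Σy)² = 10110.75 − 9467.29 = 643.46
r = -521.36 / √(879.66 × 643.46) = -521.36 / 752.3470 ≈ -0.693

-0.693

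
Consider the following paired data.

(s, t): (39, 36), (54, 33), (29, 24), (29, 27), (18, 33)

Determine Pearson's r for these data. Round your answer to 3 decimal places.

n = 5, Σs = 169, Σt = 153, Σs² = 6443, Σt² = 4779, Σst = 5259
nΣst − ΣsΣt = 26295 − 25857 = 438
nΣs² − (Σs)² = 32215 − 28561 = 3654; nΣt² − (Σt)² = 23895 − 23409 = 486
r = 438 / √(3654 × 486) = 438 / 1332.6080 ≈ 0.329

0.329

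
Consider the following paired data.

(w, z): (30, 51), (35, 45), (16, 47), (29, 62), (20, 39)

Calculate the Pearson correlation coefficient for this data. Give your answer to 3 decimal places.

n = 5, Σw = 130, Σz = 244, Σw² = 3622, Σz² = 12200, Σwz = 6435
nΣwz − ΣwΣz = 32175 − 31720 = 455
nΣw² − (Σw)² = 18110 − 16900 = 1210; nΣz² − (Σz)² = 61000 − 59536 = 1464
r = 455 / √(1210 × 1464) = 455 / 1330.9545 ≈ 0.342

0.342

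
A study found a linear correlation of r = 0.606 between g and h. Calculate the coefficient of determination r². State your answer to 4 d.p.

r² = (0.606)² = 0.3672

0.3672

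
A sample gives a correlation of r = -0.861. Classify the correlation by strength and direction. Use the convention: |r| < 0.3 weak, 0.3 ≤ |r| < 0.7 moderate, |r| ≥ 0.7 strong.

strong negative

r = -0.861 < 0 so the relationship is negative.
|r| = 0.861, which falls in the strong range.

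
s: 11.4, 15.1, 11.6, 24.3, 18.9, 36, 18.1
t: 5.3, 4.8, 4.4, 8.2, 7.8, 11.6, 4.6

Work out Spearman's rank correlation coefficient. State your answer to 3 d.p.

Rank s: 1, 3, 2, 6, 5, 7, 4
Rank t: 4, 3, 1, 6, 5, 7, 2
d = rank(s) − rank(t): -3, 0, 1, 0, 0, 0, 2; Σd² = 14
ρ = 1 − 6Σd² / [n(n²−1)] = 1 − 6×14 / (7×48) = 1 − 84/336 ≈ 0.750

0.750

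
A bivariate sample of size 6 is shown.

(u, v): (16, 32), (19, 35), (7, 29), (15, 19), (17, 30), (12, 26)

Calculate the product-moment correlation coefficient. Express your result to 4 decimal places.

0.3040

n = 6, Σu = 86, Σv = 171, Σu² = 1324, Σv² = 5027, Σuv = 2487
nΣuv − ΣuΣv = 14922 − 14706 = 216
nΣu² − (Σu)² = 7944 − 7396 = 548; nΣv² − (Σv)² = 30162 − 29241 = 921
r = 216 / √(548 × 921) = 216 / 710.4280 ≈ 0.3040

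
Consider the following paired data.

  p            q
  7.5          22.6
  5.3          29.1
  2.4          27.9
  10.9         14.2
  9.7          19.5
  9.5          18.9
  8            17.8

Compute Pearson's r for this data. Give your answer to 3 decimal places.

-0.895

n = 7, Σp = 53.3, Σq = 150, Σp² = 457.25, Σq² = 3391.92, Σpq = 1056.57
nΣpq − ΣpΣq = 7395.99 − 7995 = -599.01
nΣp² − (Σp)² = 3200.75 − 2840.89 = 359.86; nΣq² − (Σq)² = 23743.44 − 22500 = 1243.44
r = -599.01 / √(359.86 × 1243.44) = -599.01 / 668.9277 ≈ -0.895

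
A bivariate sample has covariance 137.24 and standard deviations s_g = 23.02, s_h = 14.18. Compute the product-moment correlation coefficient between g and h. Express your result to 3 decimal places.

r = Cov(g,h) / (s_g · s_h) = 137.24 / (23.02 × 14.18)
  = 137.24 / 326.4236 ≈ 0.420

0.420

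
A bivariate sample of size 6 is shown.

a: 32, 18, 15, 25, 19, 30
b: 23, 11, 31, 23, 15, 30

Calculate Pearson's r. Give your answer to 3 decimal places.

n = 6, Σa = 139, Σb = 133, Σa² = 3459, Σb² = 3265, Σab = 3159
nΣab − ΣaΣb = 18954 − 18487 = 467
nΣa² − (Σa)² = 20754 − 19321 = 1433; nΣb² − (Σb)² = 19590 − 17689 = 1901
r = 467 / √(1433 × 1901) = 467 / 1650.4948 ≈ 0.283

0.283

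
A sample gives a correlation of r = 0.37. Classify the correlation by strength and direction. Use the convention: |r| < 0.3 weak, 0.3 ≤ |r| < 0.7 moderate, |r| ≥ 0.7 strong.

r = 0.37 > 0 so the relationship is positive.
|r| = 0.37, which falls in the moderate range.

moderate positive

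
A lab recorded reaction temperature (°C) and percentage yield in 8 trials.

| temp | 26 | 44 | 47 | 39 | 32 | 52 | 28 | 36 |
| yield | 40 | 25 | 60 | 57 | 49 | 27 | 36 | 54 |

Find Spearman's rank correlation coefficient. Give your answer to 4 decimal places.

Rank temp: 1, 6, 7, 5, 3, 8, 2, 4
Rank yield: 4, 1, 8, 7, 5, 2, 3, 6
d = rank(temp) − rank(yield): -3, 5, -1, -2, -2, 6, -1, -2; Σd² = 84
ρ = 1 − 6Σd² / [n(n²−1)] = 1 − 6×84 / (8×63) = 1 − 504/504 ≈ 0.0000

0.0000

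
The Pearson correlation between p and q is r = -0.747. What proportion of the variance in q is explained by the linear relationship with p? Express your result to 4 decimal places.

0.5580

r² = (-0.747)² = 0.5580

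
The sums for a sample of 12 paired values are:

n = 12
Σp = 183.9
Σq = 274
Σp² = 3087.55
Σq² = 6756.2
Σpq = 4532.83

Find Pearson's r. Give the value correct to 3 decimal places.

0.910

r = (nΣpq − ΣpΣq) / √[(nΣp² − (Σp)²)(nΣq² − (Σq)²)]
Numerator: 12×4532.83 − 183.9×274 = 4005.36
Denominator: √[(37050.6 − 33819.21)(81074.4 − 75076)] = √[3231.39 × 5998.4] = 4402.6321
r = 4005.36 / 4402.6321 ≈ 0.910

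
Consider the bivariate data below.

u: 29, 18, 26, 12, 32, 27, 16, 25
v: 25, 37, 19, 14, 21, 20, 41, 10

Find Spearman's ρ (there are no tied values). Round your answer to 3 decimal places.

Rank u: 7, 3, 5, 1, 8, 6, 2, 4
Rank v: 6, 7, 3, 2, 5, 4, 8, 1
d = rank(u) − rank(v): 1, -4, 2, -1, 3, 2, -6, 3; Σd² = 80
ρ = 1 − 6Σd² / [n(n²−1)] = 1 − 6×80 / (8×63) = 1 − 480/504 ≈ 0.048

0.048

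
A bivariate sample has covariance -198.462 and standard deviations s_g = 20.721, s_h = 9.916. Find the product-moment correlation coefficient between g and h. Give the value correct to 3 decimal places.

r = Cov(g,h) / (s_g · s_h) = -198.462 / (20.721 × 9.916)
  = -198.462 / 205.4694 ≈ -0.966

-0.966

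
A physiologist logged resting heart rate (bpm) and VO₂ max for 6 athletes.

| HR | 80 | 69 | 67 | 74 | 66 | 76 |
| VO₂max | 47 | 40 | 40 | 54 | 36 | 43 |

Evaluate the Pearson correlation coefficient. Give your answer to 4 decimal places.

0.6781

n = 6, Σx = 432, Σy = 260, Σx² = 31258, Σy² = 11470, Σxy = 18840
nΣxy − ΣxΣy = 113040 − 112320 = 720
nΣx² − (Σx)² = 187548 − 186624 = 924; nΣy² − (Σy)² = 68820 − 67600 = 1220
r = 720 / √(924 × 1220) = 720 / 1061.7344 ≈ 0.6781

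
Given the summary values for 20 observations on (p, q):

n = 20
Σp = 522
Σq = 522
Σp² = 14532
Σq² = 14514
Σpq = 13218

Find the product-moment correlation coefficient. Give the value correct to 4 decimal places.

-0.4520

r = (nΣpq − ΣpΣq) / √[(nΣp² − (Σp)²)(nΣq² − (Σq)²)]
Numerator: 20×13218 − 522×522 = -8124
Denominator: √[(290640 − 272484)(290280 − 272484)] = √[18156 × 17796] = 17975.0988
r = -8124 / 17975.0988 ≈ -0.4520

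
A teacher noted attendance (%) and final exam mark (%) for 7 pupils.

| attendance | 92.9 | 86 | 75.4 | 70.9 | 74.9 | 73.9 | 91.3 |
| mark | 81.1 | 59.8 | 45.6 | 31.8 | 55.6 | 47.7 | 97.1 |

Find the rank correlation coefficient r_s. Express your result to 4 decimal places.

Rank attendance: 7, 5, 4, 1, 3, 2, 6
Rank mark: 6, 5, 2, 1, 4, 3, 7
d = rank(attendance) − rank(mark): 1, 0, 2, 0, -1, -1, -1; Σd² = 8
ρ = 1 − 6Σd² / [n(n²−1)] = 1 − 6×8 / (7×48) = 1 − 48/336 ≈ 0.8571

0.8571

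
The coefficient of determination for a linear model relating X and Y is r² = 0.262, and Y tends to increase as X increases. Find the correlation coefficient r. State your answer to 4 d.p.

|r| = √0.262 = 0.5119
The association is positive, so r = 0.5119.

0.5119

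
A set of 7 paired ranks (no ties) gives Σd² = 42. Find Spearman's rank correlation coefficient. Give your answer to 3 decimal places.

0.250

ρ = 1 − 6Σd² / [n(n²−1)] = 1 − 6×42 / (7×48)
  = 1 − 252/336 = 1 − 0.7500 ≈ 0.250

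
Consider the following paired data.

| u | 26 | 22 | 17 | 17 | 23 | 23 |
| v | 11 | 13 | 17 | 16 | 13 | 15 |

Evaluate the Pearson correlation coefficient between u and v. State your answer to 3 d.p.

-0.902

n = 6, Σu = 128, Σv = 85, Σu² = 2796, Σv² = 1229, Σuv = 1777
nΣuv − ΣuΣv = 10662 − 10880 = -218
nΣu² − (Σu)² = 16776 − 16384 = 392; nΣv² − (Σv)² = 7374 − 7225 = 149
r = -218 / √(392 × 149) = -218 / 241.6775 ≈ -0.902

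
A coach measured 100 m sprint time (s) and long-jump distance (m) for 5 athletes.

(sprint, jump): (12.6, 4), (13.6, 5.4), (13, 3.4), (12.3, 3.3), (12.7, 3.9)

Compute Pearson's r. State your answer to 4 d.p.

n = 5, Σx = 64.2, Σy = 20, Σx² = 825.3, Σy² = 82.82, Σxy = 258.16
nΣxy − ΣxΣy = 1290.8 − 1284 = 6.8
nΣx² − (Σx)² = 4126.5 − 4121.64 = 4.86; nΣy² − (Σy)² = 414.1 − 400 = 14.1
r = 6.8 / √(4.86 × 14.1) = 6.8 / 8.2780 ≈ 0.8215

0.8215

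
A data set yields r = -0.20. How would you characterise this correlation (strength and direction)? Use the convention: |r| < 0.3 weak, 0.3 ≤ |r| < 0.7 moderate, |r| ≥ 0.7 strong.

weak negative

r = -0.20 < 0 so the relationship is negative.
|r| = 0.20, which falls in the weak range.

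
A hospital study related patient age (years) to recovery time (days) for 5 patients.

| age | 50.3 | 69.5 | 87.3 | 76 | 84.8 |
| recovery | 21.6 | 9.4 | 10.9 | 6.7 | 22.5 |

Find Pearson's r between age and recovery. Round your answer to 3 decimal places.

-0.284

n = 5, Σx = 367.9, Σy = 71.1, Σx² = 27948.67, Σy² = 1224.87, Σxy = 5108.55
nΣxy − ΣxΣy = 25542.75 − 26157.69 = -614.94
nΣx² − (Σx)² = 139743.35 − 135350.41 = 4392.94; nΣy² − (Σy)² = 6124.35 − 5055.21 = 1069.14
r = -614.94 / √(4392.94 × 1069.14) = -614.94 / 2167.1797 ≈ -0.284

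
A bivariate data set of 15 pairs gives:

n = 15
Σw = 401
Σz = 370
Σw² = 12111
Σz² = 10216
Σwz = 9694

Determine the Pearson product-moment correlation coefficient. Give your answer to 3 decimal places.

-0.160

r = (nΣwz − ΣwΣz) / √[(nΣw² − (Σw)²)(nΣz² − (Σz)²)]
Numerator: 15×9694 − 401×370 = -2960
Denominator: √[(181665 − 160801)(153240 − 136900)] = √[20864 × 16340] = 18463.9584
r = -2960 / 18463.9584 ≈ -0.160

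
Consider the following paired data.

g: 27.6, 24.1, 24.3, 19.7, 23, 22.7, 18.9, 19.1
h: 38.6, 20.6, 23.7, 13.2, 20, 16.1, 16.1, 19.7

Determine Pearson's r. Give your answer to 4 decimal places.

n = 8, Σg = 179.4, Σh = 168, Σg² = 4087.46, Σh² = 3956.76, Σgh = 3903.8
nΣgh − ΣgΣh = 31230.4 − 30139.2 = 1091.2
nΣg² − (Σg)² = 32699.68 − 32184.36 = 515.32; nΣh² − (Σh)² = 31654.08 − 28224 = 3430.08
r = 1091.2 / √(515.32 × 3430.08) = 1091.2 / 1329.5070 ≈ 0.8208

0.8208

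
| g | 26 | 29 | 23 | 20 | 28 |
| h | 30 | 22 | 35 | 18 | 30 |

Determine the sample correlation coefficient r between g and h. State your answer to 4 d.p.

n = 5, Σg = 126, Σh = 135, Σg² = 3230, Σh² = 3833, Σgh = 3423
nΣgh − ΣgΣh = 17115 − 17010 = 105
nΣg² − (Σg)² = 16150 − 15876 = 274; nΣh² − (Σh)² = 19165 − 18225 = 940
r = 105 / √(274 × 940) = 105 / 507.5037 ≈ 0.2069

0.2069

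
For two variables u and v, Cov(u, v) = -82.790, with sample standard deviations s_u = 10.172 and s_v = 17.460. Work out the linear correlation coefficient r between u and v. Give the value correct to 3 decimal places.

r = Cov(u,v) / (s_u · s_v) = -82.790 / (10.172 × 17.460)
  = -82.790 / 177.6031 ≈ -0.466

-0.466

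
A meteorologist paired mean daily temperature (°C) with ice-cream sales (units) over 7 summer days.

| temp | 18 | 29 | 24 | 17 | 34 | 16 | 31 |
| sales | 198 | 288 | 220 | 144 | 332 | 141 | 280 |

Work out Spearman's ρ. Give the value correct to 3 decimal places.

0.964

Rank temp: 3, 5, 4, 2, 7, 1, 6
Rank sales: 3, 6, 4, 2, 7, 1, 5
d = rank(temp) − rank(sales): 0, -1, 0, 0, 0, 0, 1; Σd² = 2
ρ = 1 − 6Σd² / [n(n²−1)] = 1 − 6×2 / (7×48) = 1 − 12/336 ≈ 0.964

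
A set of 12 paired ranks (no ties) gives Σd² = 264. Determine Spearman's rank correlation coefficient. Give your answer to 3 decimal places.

ρ = 1 − 6Σd² / [n(n²−1)] = 1 − 6×264 / (12×143)
  = 1 − 1584/1716 = 1 − 0.9231 ≈ 0.077

0.077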